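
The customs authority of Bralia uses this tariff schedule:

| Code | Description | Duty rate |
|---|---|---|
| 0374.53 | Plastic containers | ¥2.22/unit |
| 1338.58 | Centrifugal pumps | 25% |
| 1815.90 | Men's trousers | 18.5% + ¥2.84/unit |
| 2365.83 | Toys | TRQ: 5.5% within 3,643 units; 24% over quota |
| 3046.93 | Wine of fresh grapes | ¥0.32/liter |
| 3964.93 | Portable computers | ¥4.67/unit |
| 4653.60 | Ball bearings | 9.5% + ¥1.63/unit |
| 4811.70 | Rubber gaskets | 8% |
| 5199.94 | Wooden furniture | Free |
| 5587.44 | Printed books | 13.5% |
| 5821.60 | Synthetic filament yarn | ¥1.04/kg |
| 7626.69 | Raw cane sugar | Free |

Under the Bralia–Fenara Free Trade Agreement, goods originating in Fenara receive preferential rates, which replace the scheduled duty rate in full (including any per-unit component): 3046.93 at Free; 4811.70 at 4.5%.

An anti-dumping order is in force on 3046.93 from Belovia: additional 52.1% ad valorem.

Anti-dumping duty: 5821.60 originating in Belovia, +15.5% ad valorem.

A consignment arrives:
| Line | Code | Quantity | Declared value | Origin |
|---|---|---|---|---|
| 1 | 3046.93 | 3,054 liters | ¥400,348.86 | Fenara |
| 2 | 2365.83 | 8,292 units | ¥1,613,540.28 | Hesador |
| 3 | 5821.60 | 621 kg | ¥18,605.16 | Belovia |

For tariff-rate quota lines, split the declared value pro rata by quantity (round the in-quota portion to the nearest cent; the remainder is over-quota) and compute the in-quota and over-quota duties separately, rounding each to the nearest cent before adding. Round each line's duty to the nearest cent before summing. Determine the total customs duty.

¥259,634.41

Line 1 (3046.93, Fenara, 3,054 liters, ¥400,348.86):
Base rate for 3046.93 is ¥0.32/liter.
Origin Fenara qualifies under the Bralia–Fenara agreement and 3046.93 is covered: preferential rate Free applies instead.
The additional-duty order on 3046.93 targets Belovia, not Fenara; it does not apply.
Duty = ¥400,348.86 × 0% = ¥0.00.
Line 2 (2365.83, Hesador, 8,292 units, ¥1,613,540.28):
Code 2365.83 is under a tariff-rate quota (threshold 3,643 units). In-quota: 3,643 units at 5.5%; over-quota: 4,649 units at 24%.
Pro-rata value split: in-quota = ¥1,613,540.28 × 3,643/8,292 = ¥708,891.37; over-quota = ¥1,613,540.28 − ¥708,891.37 = ¥904,648.91.
In-quota duty = ¥708,891.37 × 5.5% = ¥38,989.03. Over-quota duty = ¥904,648.91 × 24% = ¥217,115.74.
Line duty = ¥38,989.03 + ¥217,115.74 = ¥256,104.77.
Line 3 (5821.60, Belovia, 621 kg, ¥18,605.16):
Base rate for 5821.60 is ¥1.04/kg.
Additional duty on 5821.60 from Belovia: +15.5% ad valorem. Applied ad valorem rate = 15.5%.
Duty = ¥18,605.16 × 15.5% + 621 × ¥1.04 = ¥3,529.64.
Total = ¥0.00 + ¥256,104.77 + ¥3,529.64 = ¥259,634.41.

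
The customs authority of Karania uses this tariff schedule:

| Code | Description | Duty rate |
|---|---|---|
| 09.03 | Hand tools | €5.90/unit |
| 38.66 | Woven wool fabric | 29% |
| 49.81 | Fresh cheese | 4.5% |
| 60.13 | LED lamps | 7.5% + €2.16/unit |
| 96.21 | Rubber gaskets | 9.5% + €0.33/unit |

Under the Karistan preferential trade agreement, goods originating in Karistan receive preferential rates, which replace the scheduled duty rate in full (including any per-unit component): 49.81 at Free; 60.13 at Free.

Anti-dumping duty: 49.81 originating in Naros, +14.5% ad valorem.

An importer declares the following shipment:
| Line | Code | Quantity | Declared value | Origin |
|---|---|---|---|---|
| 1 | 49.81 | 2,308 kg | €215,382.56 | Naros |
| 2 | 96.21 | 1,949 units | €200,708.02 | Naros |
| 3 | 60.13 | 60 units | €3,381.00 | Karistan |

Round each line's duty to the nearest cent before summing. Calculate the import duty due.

€60,633.12

Line 1 (49.81, Naros, 2,308 kg, €215,382.56):
Base rate for 49.81 is 4.5%.
49.81 has an FTA preferential rate, but origin Naros is not Karistan; base rate stands.
Additional duty on 49.81 from Naros: +14.5%. Applied ad valorem rate: 4.5% + 14.5% = 19%.
Duty = €215,382.56 × 19% = €40,922.69.
Line 2 (96.21, Naros, 1,949 units, €200,708.02):
Base rate for 96.21 is 9.5% + €0.33/unit.
Duty = €200,708.02 × 9.5% + 1,949 × €0.33 = €19,710.43.
Line 3 (60.13, Karistan, 60 units, €3,381.00):
Base rate for 60.13 is 7.5% + €2.16/unit.
Origin Karistan qualifies under the Karania–Karistan agreement and 60.13 is covered: preferential rate Free applies instead.
Duty = €3,381.00 × 0% = €0.00.
Total = €40,922.69 + €19,710.43 + €0.00 = €60,633.12.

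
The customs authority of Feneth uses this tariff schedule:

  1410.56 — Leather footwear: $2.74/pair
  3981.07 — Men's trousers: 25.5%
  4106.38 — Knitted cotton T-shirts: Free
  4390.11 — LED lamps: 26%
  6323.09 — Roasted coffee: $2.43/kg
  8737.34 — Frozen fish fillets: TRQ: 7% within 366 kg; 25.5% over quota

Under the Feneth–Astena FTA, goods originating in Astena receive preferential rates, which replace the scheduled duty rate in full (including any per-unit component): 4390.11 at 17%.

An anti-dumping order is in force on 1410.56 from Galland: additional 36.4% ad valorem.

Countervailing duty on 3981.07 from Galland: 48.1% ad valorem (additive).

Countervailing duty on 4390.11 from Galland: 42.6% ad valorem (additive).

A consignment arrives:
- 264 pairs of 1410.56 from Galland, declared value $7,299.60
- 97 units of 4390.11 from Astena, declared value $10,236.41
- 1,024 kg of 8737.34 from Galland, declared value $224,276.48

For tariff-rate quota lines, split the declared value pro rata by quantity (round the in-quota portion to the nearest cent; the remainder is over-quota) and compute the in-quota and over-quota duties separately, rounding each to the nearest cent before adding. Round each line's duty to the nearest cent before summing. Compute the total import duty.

Line 1 (1410.56, Galland, 264 pairs, $7,299.60):
Base rate for 1410.56 is $2.74/pair.
Additional duty on 1410.56 from Galland: +36.4% ad valorem. Applied ad valorem rate = 36.4%.
Duty = $7,299.60 × 36.4% + 264 × $2.74 = $3,380.41.
Line 2 (4390.11, Astena, 97 units, $10,236.41):
Base rate for 4390.11 is 26%.
Origin Astena qualifies under the Feneth–Astena agreement and 4390.11 is covered: preferential rate 17% applies instead.
The additional-duty order on 4390.11 targets Galland, not Astena; it does not apply.
Duty = $10,236.41 × 17% = $1,740.19.
Line 3 (8737.34, Galland, 1,024 kg, $224,276.48):
Code 8737.34 is under a tariff-rate quota (threshold 366 kg). In-quota: 366 kg at 7%; over-quota: 658 kg at 25.5%.
Pro-rata value split: in-quota = $224,276.48 × 366/1,024 = $80,161.32; over-quota = $224,276.48 − $80,161.32 = $144,115.16.
In-quota duty = $80,161.32 × 7% = $5,611.29. Over-quota duty = $144,115.16 × 25.5% = $36,749.37.
Line duty = $5,611.29 + $36,749.37 = $42,360.66.
Total = $3,380.41 + $1,740.19 + $42,360.66 = $47,481.26.

$47,481.26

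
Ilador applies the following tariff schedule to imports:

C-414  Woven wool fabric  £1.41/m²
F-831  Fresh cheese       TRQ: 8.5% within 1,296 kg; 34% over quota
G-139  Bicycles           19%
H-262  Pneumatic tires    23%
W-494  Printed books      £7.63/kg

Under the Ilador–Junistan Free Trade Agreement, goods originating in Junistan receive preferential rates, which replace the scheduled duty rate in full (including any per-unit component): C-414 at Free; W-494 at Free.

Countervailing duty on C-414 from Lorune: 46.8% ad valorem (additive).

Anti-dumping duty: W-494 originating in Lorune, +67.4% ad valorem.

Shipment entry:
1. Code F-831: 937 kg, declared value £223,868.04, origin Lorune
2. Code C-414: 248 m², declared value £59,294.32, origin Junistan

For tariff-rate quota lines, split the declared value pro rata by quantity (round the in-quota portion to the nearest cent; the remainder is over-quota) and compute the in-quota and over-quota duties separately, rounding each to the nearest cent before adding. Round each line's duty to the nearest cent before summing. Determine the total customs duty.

£19,028.78

Line 1 (F-831, Lorune, 937 kg, £223,868.04):
Code F-831 is under a tariff-rate quota (threshold 1,296 kg). Quantity 937 kg is within the quota, so the in-quota rate 8.5% applies to the full value.
Duty = £223,868.04 × 8.5% = £19,028.78.
Line 2 (C-414, Junistan, 248 m², £59,294.32):
Base rate for C-414 is £1.41/m².
Origin Junistan qualifies under the Ilador–Junistan agreement and C-414 is covered: preferential rate Free applies instead.
The additional-duty order on C-414 targets Lorune, not Junistan; it does not apply.
Duty = £59,294.32 × 0% = £0.00.
Total = £19,028.78 + £0.00 = £19,028.78.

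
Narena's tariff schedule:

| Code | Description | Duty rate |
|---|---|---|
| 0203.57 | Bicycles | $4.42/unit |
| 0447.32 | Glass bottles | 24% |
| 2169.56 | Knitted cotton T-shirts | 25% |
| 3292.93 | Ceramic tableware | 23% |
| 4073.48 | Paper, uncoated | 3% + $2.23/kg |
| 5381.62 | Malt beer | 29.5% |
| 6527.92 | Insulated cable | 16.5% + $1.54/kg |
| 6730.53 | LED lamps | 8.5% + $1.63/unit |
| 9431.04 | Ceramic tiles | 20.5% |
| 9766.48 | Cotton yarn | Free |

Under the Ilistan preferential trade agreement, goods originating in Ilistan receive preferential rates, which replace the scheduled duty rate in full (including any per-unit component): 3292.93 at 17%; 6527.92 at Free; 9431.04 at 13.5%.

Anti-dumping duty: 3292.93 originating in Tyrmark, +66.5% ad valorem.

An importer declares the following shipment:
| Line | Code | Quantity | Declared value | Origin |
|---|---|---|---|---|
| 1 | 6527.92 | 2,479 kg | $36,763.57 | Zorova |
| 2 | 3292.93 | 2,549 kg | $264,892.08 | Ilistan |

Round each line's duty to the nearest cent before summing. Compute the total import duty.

Line 1 (6527.92, Zorova, 2,479 kg, $36,763.57):
Base rate for 6527.92 is 16.5% + $1.54/kg.
6527.92 has an FTA preferential rate, but origin Zorova is not Ilistan; base rate stands.
Duty = $36,763.57 × 16.5% + 2,479 × $1.54 = $9,883.65.
Line 2 (3292.93, Ilistan, 2,549 kg, $264,892.08):
Base rate for 3292.93 is 23%.
Origin Ilistan qualifies under the Narena–Ilistan agreement and 3292.93 is covered: preferential rate 17% applies instead.
The additional-duty order on 3292.93 targets Tyrmark, not Ilistan; it does not apply.
Duty = $264,892.08 × 17% = $45,031.65.
Total = $9,883.65 + $45,031.65 = $54,915.30.

$54,915.30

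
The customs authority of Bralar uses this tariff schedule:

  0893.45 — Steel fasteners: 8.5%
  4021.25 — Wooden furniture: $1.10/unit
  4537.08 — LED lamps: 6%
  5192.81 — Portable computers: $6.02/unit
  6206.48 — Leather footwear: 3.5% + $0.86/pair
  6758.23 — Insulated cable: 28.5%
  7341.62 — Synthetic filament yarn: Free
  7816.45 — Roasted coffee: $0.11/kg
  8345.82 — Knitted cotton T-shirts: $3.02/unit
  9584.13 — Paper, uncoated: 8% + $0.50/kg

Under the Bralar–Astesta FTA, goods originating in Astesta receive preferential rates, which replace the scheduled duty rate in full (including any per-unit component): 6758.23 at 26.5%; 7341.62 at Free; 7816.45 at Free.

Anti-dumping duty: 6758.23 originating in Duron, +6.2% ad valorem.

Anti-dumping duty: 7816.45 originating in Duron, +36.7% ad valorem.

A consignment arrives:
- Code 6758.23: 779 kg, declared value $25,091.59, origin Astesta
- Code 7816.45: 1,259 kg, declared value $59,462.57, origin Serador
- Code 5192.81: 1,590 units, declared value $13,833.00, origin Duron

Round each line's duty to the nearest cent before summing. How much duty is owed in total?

$16,359.56

Line 1 (6758.23, Astesta, 779 kg, $25,091.59):
Base rate for 6758.23 is 28.5%.
Origin Astesta qualifies under the Bralar–Astesta agreement and 6758.23 is covered: preferential rate 26.5% applies instead.
The additional-duty order on 6758.23 targets Duron, not Astesta; it does not apply.
Duty = $25,091.59 × 26.5% = $6,649.27.
Line 2 (7816.45, Serador, 1,259 kg, $59,462.57):
Base rate for 7816.45 is $0.11/kg.
7816.45 has an FTA preferential rate, but origin Serador is not Astesta; base rate stands.
The additional-duty order on 7816.45 targets Duron, not Serador; it does not apply.
Duty = 1,259 × $0.11 = $138.49.
Line 3 (5192.81, Duron, 1,590 units, $13,833.00):
Base rate for 5192.81 is $6.02/unit.
Duty = 1,590 × $6.02 = $9,571.80.
Total = $6,649.27 + $138.49 + $9,571.80 = $16,359.56.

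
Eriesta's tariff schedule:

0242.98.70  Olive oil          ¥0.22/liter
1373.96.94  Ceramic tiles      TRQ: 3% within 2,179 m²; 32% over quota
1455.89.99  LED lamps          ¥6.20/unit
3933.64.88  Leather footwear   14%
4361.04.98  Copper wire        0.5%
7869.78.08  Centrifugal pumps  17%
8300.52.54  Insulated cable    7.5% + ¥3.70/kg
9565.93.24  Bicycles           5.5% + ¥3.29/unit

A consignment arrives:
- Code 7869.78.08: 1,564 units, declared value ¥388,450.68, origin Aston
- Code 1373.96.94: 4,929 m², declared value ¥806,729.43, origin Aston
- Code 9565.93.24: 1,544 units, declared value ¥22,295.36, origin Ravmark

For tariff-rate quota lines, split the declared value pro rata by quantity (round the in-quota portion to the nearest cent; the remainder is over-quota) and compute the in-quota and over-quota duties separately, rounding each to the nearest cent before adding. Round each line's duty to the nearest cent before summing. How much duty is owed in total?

¥227,071.33

Line 1 (7869.78.08, Aston, 1,564 units, ¥388,450.68):
Base rate for 7869.78.08 is 17%.
Duty = ¥388,450.68 × 17% = ¥66,036.62.
Line 2 (1373.96.94, Aston, 4,929 m², ¥806,729.43):
Code 1373.96.94 is under a tariff-rate quota (threshold 2,179 m²). In-quota: 2,179 m² at 3%; over-quota: 2,750 m² at 32%.
Pro-rata value split: in-quota = ¥806,729.43 × 2,179/4,929 = ¥356,636.93; over-quota = ¥806,729.43 − ¥356,636.93 = ¥450,092.50.
In-quota duty = ¥356,636.93 × 3% = ¥10,699.11. Over-quota duty = ¥450,092.50 × 32% = ¥144,029.60.
Line duty = ¥10,699.11 + ¥144,029.60 = ¥154,728.71.
Line 3 (9565.93.24, Ravmark, 1,544 units, ¥22,295.36):
Base rate for 9565.93.24 is 5.5% + ¥3.29/unit.
Duty = ¥22,295.36 × 5.5% + 1,544 × ¥3.29 = ¥6,306.00.
Total = ¥66,036.62 + ¥154,728.71 + ¥6,306.00 = ¥227,071.33.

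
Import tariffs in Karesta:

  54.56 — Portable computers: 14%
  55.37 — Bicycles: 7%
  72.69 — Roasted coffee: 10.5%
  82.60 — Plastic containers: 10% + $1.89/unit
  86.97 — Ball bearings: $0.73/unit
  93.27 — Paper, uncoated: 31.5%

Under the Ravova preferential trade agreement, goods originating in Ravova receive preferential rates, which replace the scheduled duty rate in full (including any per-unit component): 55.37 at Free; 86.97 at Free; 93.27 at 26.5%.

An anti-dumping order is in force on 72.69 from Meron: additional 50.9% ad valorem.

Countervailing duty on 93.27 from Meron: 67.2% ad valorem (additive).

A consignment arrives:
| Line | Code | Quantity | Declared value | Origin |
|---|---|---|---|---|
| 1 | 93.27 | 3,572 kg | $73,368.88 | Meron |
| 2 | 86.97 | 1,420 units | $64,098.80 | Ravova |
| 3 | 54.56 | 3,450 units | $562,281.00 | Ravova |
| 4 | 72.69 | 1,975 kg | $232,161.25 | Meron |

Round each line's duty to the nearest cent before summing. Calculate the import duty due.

Line 1 (93.27, Meron, 3,572 kg, $73,368.88):
Base rate for 93.27 is 31.5%.
93.27 has an FTA preferential rate, but origin Meron is not Ravova; base rate stands.
Additional duty on 93.27 from Meron: +67.2%. Applied ad valorem rate: 31.5% + 67.2% = 98.7%.
Duty = $73,368.88 × 98.7% = $72,415.08.
Line 2 (86.97, Ravova, 1,420 units, $64,098.80):
Base rate for 86.97 is $0.73/unit.
Origin Ravova qualifies under the Karesta–Ravova agreement and 86.97 is covered: preferential rate Free applies instead.
Duty = $64,098.80 × 0% = $0.00.
Line 3 (54.56, Ravova, 3,450 units, $562,281.00):
Base rate for 54.56 is 14%.
Origin Ravova is the FTA partner but 54.56 is not on the preference list; base rate stands.
Duty = $562,281.00 × 14% = $78,719.34.
Line 4 (72.69, Meron, 1,975 kg, $232,161.25):
Base rate for 72.69 is 10.5%.
Additional duty on 72.69 from Meron: +50.9%. Applied ad valorem rate: 10.5% + 50.9% = 61.4%.
Duty = $232,161.25 × 61.4% = $142,547.01.
Total = $72,415.08 + $0.00 + $78,719.34 + $142,547.01 = $293,681.43.

$293,681.43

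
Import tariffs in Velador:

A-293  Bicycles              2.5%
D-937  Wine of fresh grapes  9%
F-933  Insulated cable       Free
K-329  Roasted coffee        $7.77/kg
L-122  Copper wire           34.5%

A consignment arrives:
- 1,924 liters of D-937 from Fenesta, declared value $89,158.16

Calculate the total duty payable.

$8,024.23

Line 1 (D-937, Fenesta, 1,924 liters, $89,158.16):
Base rate for D-937 is 9%.
Duty = $89,158.16 × 9% = $8,024.23.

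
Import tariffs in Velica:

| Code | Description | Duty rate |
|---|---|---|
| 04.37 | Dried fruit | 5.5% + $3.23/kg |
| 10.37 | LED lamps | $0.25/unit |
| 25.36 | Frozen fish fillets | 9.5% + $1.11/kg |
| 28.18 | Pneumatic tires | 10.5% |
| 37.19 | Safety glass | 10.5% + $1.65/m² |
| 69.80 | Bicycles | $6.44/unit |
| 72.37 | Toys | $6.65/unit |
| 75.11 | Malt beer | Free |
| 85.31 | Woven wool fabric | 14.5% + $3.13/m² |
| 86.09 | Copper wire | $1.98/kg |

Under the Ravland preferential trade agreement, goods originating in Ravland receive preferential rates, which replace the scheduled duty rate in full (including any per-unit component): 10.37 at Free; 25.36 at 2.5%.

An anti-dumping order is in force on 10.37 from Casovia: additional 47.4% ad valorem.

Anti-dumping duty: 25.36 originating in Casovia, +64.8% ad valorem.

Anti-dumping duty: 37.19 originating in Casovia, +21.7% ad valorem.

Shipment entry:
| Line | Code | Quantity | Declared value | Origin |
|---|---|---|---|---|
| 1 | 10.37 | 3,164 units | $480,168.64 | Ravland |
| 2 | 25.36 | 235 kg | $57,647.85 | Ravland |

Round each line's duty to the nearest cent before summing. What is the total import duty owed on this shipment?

$1,441.20

Line 1 (10.37, Ravland, 3,164 units, $480,168.64):
Base rate for 10.37 is $0.25/unit.
Origin Ravland qualifies under the Velica–Ravland agreement and 10.37 is covered: preferential rate Free applies instead.
The additional-duty order on 10.37 targets Casovia, not Ravland; it does not apply.
Duty = $480,168.64 × 0% = $0.00.
Line 2 (25.36, Ravland, 235 kg, $57,647.85):
Base rate for 25.36 is 9.5% + $1.11/kg.
Origin Ravland qualifies under the Velica–Ravland agreement and 25.36 is covered: preferential rate 2.5% applies instead.
The additional-duty order on 25.36 targets Casovia, not Ravland; it does not apply.
Duty = $57,647.85 × 2.5% = $1,441.20.
Total = $0.00 + $1,441.20 = $1,441.20.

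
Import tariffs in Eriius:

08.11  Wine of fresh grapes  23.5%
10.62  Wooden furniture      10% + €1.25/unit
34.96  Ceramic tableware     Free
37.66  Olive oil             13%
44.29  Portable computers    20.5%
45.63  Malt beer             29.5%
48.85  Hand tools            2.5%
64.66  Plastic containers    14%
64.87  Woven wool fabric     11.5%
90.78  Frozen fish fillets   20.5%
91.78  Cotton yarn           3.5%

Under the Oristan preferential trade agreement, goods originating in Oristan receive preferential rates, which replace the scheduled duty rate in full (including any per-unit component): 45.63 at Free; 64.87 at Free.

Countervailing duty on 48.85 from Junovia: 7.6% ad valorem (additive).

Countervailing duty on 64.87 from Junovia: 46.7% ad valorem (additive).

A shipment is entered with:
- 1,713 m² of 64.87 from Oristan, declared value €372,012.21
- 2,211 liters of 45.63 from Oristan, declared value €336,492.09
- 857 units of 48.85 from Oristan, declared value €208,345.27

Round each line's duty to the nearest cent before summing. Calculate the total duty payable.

€5,208.63

Line 1 (64.87, Oristan, 1,713 m², €372,012.21):
Base rate for 64.87 is 11.5%.
Origin Oristan qualifies under the Eriius–Oristan agreement and 64.87 is covered: preferential rate Free applies instead.
The additional-duty order on 64.87 targets Junovia, not Oristan; it does not apply.
Duty = €372,012.21 × 0% = €0.00.
Line 2 (45.63, Oristan, 2,211 liters, €336,492.09):
Base rate for 45.63 is 29.5%.
Origin Oristan qualifies under the Eriius–Oristan agreement and 45.63 is covered: preferential rate Free applies instead.
Duty = €336,492.09 × 0% = €0.00.
Line 3 (48.85, Oristan, 857 units, €208,345.27):
Base rate for 48.85 is 2.5%.
Origin Oristan is the FTA partner but 48.85 is not on the preference list; base rate stands.
The additional-duty order on 48.85 targets Junovia, not Oristan; it does not apply.
Duty = €208,345.27 × 2.5% = €5,208.63.
Total = €0.00 + €0.00 + €5,208.63 = €5,208.63.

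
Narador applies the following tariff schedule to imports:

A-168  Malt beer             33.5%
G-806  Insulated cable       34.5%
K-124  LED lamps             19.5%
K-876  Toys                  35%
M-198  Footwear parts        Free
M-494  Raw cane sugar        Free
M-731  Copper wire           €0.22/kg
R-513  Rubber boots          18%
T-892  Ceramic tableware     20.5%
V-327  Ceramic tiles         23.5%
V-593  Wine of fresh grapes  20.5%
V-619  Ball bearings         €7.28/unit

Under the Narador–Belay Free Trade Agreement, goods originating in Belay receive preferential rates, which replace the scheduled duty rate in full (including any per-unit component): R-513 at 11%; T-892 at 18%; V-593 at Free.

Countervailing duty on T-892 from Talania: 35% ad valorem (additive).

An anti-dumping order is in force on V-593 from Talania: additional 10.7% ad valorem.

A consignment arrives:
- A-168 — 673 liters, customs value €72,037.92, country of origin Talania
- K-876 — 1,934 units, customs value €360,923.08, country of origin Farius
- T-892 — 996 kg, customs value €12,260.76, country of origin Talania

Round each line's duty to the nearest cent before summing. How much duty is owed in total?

Line 1 (A-168, Talania, 673 liters, €72,037.92):
Base rate for A-168 is 33.5%.
Duty = €72,037.92 × 33.5% = €24,132.70.
Line 2 (K-876, Farius, 1,934 units, €360,923.08):
Base rate for K-876 is 35%.
Duty = €360,923.08 × 35% = €126,323.08.
Line 3 (T-892, Talania, 996 kg, €12,260.76):
Base rate for T-892 is 20.5%.
T-892 has an FTA preferential rate, but origin Talania is not Belay; base rate stands.
Additional duty on T-892 from Talania: +35%. Applied ad valorem rate: 20.5% + 35% = 55.5%.
Duty = €12,260.76 × 55.5% = €6,804.72.
Total = €24,132.70 + €126,323.08 + €6,804.72 = €157,260.50.

€157,260.50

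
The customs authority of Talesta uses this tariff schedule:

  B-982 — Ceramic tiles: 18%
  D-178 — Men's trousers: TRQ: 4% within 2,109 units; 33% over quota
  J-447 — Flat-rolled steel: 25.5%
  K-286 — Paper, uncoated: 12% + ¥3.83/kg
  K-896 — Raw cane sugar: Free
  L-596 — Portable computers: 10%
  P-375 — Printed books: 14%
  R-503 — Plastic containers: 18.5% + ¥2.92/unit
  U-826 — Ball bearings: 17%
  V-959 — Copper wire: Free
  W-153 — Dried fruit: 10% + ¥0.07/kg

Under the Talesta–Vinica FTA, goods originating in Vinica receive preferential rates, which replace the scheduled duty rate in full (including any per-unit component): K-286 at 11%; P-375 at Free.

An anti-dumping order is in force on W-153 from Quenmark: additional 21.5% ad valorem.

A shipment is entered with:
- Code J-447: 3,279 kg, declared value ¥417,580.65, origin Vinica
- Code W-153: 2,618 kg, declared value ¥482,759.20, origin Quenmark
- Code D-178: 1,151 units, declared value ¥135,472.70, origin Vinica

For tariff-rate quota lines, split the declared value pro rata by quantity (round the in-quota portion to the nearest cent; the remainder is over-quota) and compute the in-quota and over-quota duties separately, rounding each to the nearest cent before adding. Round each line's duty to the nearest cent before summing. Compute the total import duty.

¥264,154.39

Line 1 (J-447, Vinica, 3,279 kg, ¥417,580.65):
Base rate for J-447 is 25.5%.
Origin Vinica is the FTA partner but J-447 is not on the preference list; base rate stands.
Duty = ¥417,580.65 × 25.5% = ¥106,483.07.
Line 2 (W-153, Quenmark, 2,618 kg, ¥482,759.20):
Base rate for W-153 is 10% + ¥0.07/kg.
Additional duty on W-153 from Quenmark: +21.5%. Applied ad valorem rate: 10% + 21.5% = 31.5%.
Duty = ¥482,759.20 × 31.5% + 2,618 × ¥0.07 = ¥152,252.41.
Line 3 (D-178, Vinica, 1,151 units, ¥135,472.70):
Code D-178 is under a tariff-rate quota (threshold 2,109 units). Quantity 1,151 units is within the quota, so the in-quota rate 4% applies to the full value.
Duty = ¥135,472.70 × 4% = ¥5,418.91.
Total = ¥106,483.07 + ¥152,252.41 + ¥5,418.91 = ¥264,154.39.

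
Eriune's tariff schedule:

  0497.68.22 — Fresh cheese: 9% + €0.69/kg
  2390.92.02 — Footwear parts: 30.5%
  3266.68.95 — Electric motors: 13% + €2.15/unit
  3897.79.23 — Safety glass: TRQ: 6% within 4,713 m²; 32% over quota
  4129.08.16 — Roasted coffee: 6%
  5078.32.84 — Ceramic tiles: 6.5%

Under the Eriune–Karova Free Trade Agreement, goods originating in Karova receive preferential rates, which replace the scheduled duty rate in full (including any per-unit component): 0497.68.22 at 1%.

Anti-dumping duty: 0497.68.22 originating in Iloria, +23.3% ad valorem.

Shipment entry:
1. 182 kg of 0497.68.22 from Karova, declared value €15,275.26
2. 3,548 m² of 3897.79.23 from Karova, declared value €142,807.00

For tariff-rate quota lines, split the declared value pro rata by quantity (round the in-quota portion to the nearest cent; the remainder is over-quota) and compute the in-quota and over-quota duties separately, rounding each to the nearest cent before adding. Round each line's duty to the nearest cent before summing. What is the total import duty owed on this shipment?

€8,721.17

Line 1 (0497.68.22, Karova, 182 kg, €15,275.26):
Base rate for 0497.68.22 is 9% + €0.69/kg.
Origin Karova qualifies under the Eriune–Karova agreement and 0497.68.22 is covered: preferential rate 1% applies instead.
The additional-duty order on 0497.68.22 targets Iloria, not Karova; it does not apply.
Duty = €15,275.26 × 1% = €152.75.
Line 2 (3897.79.23, Karova, 3,548 m², €142,807.00):
Code 3897.79.23 is under a tariff-rate quota (threshold 4,713 m²). Quantity 3,548 m² is within the quota, so the in-quota rate 6% applies to the full value.
Duty = €142,807.00 × 6% = €8,568.42.
Total = €152.75 + €8,568.42 = €8,721.17.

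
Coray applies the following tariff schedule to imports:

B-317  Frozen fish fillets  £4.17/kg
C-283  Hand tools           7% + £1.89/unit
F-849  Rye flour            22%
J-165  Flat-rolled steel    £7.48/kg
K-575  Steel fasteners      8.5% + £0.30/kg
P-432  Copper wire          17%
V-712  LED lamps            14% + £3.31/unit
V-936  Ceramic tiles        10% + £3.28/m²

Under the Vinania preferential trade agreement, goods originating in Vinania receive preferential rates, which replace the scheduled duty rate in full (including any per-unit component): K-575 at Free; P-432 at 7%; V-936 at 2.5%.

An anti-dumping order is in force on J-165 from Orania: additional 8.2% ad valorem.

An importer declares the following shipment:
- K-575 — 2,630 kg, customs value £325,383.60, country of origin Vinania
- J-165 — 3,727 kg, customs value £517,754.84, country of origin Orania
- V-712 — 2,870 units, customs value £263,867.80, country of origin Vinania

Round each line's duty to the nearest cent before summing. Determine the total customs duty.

Line 1 (K-575, Vinania, 2,630 kg, £325,383.60):
Base rate for K-575 is 8.5% + £0.30/kg.
Origin Vinania qualifies under the Coray–Vinania agreement and K-575 is covered: preferential rate Free applies instead.
Duty = £325,383.60 × 0% = £0.00.
Line 2 (J-165, Orania, 3,727 kg, £517,754.84):
Base rate for J-165 is £7.48/kg.
Additional duty on J-165 from Orania: +8.2% ad valorem. Applied ad valorem rate = 8.2%.
Duty = £517,754.84 × 8.2% + 3,727 × £7.48 = £70,333.86.
Line 3 (V-712, Vinania, 2,870 units, £263,867.80):
Base rate for V-712 is 14% + £3.31/unit.
Origin Vinania is the FTA partner but V-712 is not on the preference list; base rate stands.
Duty = £263,867.80 × 14% + 2,870 × £3.31 = £46,441.19.
Total = £0.00 + £70,333.86 + £46,441.19 = £116,775.05.

£116,775.05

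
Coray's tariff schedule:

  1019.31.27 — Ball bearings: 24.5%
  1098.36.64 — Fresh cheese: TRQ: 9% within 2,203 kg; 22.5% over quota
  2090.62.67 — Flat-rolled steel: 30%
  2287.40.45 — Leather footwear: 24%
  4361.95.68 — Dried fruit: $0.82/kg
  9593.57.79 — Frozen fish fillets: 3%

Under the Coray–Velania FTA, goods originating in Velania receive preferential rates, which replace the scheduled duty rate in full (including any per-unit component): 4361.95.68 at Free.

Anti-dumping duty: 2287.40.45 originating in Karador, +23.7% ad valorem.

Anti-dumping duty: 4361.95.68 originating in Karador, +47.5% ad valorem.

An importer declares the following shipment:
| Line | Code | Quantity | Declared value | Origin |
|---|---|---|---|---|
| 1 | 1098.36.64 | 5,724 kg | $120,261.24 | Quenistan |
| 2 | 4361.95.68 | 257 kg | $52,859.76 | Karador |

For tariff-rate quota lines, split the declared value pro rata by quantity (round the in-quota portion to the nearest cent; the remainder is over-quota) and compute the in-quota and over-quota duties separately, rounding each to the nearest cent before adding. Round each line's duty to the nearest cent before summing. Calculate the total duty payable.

$46,129.43

Line 1 (1098.36.64, Quenistan, 5,724 kg, $120,261.24):
Code 1098.36.64 is under a tariff-rate quota (threshold 2,203 kg). In-quota: 2,203 kg at 9%; over-quota: 3,521 kg at 22.5%.
Pro-rata value split: in-quota = $120,261.24 × 2,203/5,724 = $46,285.03; over-quota = $120,261.24 − $46,285.03 = $73,976.21.
In-quota duty = $46,285.03 × 9% = $4,165.65. Over-quota duty = $73,976.21 × 22.5% = $16,644.65.
Line duty = $4,165.65 + $16,644.65 = $20,810.30.
Line 2 (4361.95.68, Karador, 257 kg, $52,859.76):
Base rate for 4361.95.68 is $0.82/kg.
4361.95.68 has an FTA preferential rate, but origin Karador is not Velania; base rate stands.
Additional duty on 4361.95.68 from Karador: +47.5% ad valorem. Applied ad valorem rate = 47.5%.
Duty = $52,859.76 × 47.5% + 257 × $0.82 = $25,319.13.
Total = $20,810.30 + $25,319.13 = $46,129.43.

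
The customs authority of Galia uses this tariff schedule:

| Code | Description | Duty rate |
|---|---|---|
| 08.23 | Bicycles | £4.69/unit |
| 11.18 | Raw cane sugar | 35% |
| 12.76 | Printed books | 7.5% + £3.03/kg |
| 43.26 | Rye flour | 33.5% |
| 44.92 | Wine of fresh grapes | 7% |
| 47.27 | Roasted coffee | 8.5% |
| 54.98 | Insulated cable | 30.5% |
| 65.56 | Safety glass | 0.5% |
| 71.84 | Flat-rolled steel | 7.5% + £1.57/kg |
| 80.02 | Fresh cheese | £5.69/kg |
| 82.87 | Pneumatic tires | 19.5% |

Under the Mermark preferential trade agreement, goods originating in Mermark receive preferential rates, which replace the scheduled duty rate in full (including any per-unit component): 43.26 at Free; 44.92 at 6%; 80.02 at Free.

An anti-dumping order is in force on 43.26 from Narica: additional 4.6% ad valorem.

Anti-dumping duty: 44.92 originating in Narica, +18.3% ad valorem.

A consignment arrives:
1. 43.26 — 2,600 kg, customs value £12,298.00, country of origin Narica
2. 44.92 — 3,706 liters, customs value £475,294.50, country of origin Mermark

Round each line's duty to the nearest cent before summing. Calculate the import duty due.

Line 1 (43.26, Narica, 2,600 kg, £12,298.00):
Base rate for 43.26 is 33.5%.
43.26 has an FTA preferential rate, but origin Narica is not Mermark; base rate stands.
Additional duty on 43.26 from Narica: +4.6%. Applied ad valorem rate: 33.5% + 4.6% = 38.1%.
Duty = £12,298.00 × 38.1% = £4,685.54.
Line 2 (44.92, Mermark, 3,706 liters, £475,294.50):
Base rate for 44.92 is 7%.
Origin Mermark qualifies under the Galia–Mermark agreement and 44.92 is covered: preferential rate 6% applies instead.
The additional-duty order on 44.92 targets Narica, not Mermark; it does not apply.
Duty = £475,294.50 × 6% = £28,517.67.
Total = £4,685.54 + £28,517.67 = £33,203.21.

£33,203.21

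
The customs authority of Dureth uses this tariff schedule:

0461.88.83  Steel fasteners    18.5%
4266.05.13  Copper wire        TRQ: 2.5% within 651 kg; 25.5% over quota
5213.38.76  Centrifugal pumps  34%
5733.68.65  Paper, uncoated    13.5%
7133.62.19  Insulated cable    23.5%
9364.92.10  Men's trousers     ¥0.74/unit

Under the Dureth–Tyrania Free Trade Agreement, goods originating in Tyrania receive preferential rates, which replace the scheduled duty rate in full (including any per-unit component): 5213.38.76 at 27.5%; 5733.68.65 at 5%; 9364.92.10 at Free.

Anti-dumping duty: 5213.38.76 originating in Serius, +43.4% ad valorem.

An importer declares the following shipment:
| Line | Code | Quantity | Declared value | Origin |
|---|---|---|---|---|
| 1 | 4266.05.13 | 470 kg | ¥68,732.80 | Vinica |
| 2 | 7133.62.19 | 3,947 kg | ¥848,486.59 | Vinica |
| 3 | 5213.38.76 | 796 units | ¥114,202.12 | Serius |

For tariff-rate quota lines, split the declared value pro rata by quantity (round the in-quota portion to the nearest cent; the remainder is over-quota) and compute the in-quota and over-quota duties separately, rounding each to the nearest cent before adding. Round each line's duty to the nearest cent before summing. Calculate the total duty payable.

Line 1 (4266.05.13, Vinica, 470 kg, ¥68,732.80):
Code 4266.05.13 is under a tariff-rate quota (threshold 651 kg). Quantity 470 kg is within the quota, so the in-quota rate 2.5% applies to the full value.
Duty = ¥68,732.80 × 2.5% = ¥1,718.32.
Line 2 (7133.62.19, Vinica, 3,947 kg, ¥848,486.59):
Base rate for 7133.62.19 is 23.5%.
Duty = ¥848,486.59 × 23.5% = ¥199,394.35.
Line 3 (5213.38.76, Serius, 796 units, ¥114,202.12):
Base rate for 5213.38.76 is 34%.
5213.38.76 has an FTA preferential rate, but origin Serius is not Tyrania; base rate stands.
Additional duty on 5213.38.76 from Serius: +43.4%. Applied ad valorem rate: 34% + 43.4% = 77.4%.
Duty = ¥114,202.12 × 77.4% = ¥88,392.44.
Total = ¥1,718.32 + ¥199,394.35 + ¥88,392.44 = ¥289,505.11.

¥289,505.11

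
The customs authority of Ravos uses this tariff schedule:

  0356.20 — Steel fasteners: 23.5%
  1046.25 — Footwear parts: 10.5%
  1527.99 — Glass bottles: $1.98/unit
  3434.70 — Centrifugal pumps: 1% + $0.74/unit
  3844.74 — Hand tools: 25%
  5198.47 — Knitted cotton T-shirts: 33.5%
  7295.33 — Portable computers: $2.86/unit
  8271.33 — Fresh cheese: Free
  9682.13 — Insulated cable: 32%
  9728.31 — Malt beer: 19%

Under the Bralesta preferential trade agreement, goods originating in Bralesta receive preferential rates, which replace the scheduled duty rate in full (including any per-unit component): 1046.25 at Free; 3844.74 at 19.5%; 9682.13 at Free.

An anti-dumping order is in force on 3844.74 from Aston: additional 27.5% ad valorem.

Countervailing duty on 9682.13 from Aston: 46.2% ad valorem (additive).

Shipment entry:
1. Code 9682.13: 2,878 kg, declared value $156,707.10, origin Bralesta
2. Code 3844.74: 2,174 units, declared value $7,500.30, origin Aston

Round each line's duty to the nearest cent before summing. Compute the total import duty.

Line 1 (9682.13, Bralesta, 2,878 kg, $156,707.10):
Base rate for 9682.13 is 32%.
Origin Bralesta qualifies under the Ravos–Bralesta agreement and 9682.13 is covered: preferential rate Free applies instead.
The additional-duty order on 9682.13 targets Aston, not Bralesta; it does not apply.
Duty = $156,707.10 × 0% = $0.00.
Line 2 (3844.74, Aston, 2,174 units, $7,500.30):
Base rate for 3844.74 is 25%.
3844.74 has an FTA preferential rate, but origin Aston is not Bralesta; base rate stands.
Additional duty on 3844.74 from Aston: +27.5%. Applied ad valorem rate: 25% + 27.5% = 52.5%.
Duty = $7,500.30 × 52.5% = $3,937.66.
Total = $0.00 + $3,937.66 = $3,937.66.

$3,937.66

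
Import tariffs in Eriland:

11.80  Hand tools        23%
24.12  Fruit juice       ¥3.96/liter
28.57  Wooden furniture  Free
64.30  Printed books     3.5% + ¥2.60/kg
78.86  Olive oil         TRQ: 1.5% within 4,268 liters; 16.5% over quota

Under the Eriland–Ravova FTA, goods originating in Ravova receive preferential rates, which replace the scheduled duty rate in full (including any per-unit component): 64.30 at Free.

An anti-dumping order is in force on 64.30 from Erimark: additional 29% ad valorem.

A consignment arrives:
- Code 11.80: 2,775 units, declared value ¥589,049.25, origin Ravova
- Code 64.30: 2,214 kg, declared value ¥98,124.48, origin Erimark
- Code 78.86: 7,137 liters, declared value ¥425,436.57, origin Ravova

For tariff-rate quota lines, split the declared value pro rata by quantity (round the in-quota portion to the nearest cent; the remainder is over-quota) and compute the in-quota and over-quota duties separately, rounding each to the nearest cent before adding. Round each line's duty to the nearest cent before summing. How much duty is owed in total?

Line 1 (11.80, Ravova, 2,775 units, ¥589,049.25):
Base rate for 11.80 is 23%.
Origin Ravova is the FTA partner but 11.80 is not on the preference list; base rate stands.
Duty = ¥589,049.25 × 23% = ¥135,481.33.
Line 2 (64.30, Erimark, 2,214 kg, ¥98,124.48):
Base rate for 64.30 is 3.5% + ¥2.60/kg.
64.30 has an FTA preferential rate, but origin Erimark is not Ravova; base rate stands.
Additional duty on 64.30 from Erimark: +29%. Applied ad valorem rate: 3.5% + 29% = 32.5%.
Duty = ¥98,124.48 × 32.5% + 2,214 × ¥2.60 = ¥37,646.86.
Line 3 (78.86, Ravova, 7,137 liters, ¥425,436.57):
Code 78.86 is under a tariff-rate quota (threshold 4,268 liters). In-quota: 4,268 liters at 1.5%; over-quota: 2,869 liters at 16.5%.
Pro-rata value split: in-quota = ¥425,436.57 × 4,268/7,137 = ¥254,415.48; over-quota = ¥425,436.57 − ¥254,415.48 = ¥171,021.09.
In-quota duty = ¥254,415.48 × 1.5% = ¥3,816.23. Over-quota duty = ¥171,021.09 × 16.5% = ¥28,218.48.
Line duty = ¥3,816.23 + ¥28,218.48 = ¥32,034.71.
Total = ¥135,481.33 + ¥37,646.86 + ¥32,034.71 = ¥205,162.90.

¥205,162.90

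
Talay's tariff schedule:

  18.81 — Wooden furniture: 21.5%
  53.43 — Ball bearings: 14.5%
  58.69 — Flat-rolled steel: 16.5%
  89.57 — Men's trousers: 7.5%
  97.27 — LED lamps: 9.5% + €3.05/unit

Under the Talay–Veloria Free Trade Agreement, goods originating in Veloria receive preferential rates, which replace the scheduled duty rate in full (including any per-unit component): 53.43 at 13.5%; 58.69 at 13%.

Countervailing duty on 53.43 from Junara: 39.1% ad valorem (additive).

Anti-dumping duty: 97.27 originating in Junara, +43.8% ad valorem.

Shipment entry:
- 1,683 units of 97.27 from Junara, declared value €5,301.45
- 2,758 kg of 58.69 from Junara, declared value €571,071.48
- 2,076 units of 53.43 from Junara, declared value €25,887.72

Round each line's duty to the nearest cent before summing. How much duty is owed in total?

Line 1 (97.27, Junara, 1,683 units, €5,301.45):
Base rate for 97.27 is 9.5% + €3.05/unit.
Additional duty on 97.27 from Junara: +43.8%. Applied ad valorem rate: 9.5% + 43.8% = 53.3%.
Duty = €5,301.45 × 53.3% + 1,683 × €3.05 = €7,958.82.
Line 2 (58.69, Junara, 2,758 kg, €571,071.48):
Base rate for 58.69 is 16.5%.
58.69 has an FTA preferential rate, but origin Junara is not Veloria; base rate stands.
Duty = €571,071.48 × 16.5% = €94,226.79.
Line 3 (53.43, Junara, 2,076 units, €25,887.72):
Base rate for 53.43 is 14.5%.
53.43 has an FTA preferential rate, but origin Junara is not Veloria; base rate stands.
Additional duty on 53.43 from Junara: +39.1%. Applied ad valorem rate: 14.5% + 39.1% = 53.6%.
Duty = €25,887.72 × 53.6% = €13,875.82.
Total = €7,958.82 + €94,226.79 + €13,875.82 = €116,061.43.

€116,061.43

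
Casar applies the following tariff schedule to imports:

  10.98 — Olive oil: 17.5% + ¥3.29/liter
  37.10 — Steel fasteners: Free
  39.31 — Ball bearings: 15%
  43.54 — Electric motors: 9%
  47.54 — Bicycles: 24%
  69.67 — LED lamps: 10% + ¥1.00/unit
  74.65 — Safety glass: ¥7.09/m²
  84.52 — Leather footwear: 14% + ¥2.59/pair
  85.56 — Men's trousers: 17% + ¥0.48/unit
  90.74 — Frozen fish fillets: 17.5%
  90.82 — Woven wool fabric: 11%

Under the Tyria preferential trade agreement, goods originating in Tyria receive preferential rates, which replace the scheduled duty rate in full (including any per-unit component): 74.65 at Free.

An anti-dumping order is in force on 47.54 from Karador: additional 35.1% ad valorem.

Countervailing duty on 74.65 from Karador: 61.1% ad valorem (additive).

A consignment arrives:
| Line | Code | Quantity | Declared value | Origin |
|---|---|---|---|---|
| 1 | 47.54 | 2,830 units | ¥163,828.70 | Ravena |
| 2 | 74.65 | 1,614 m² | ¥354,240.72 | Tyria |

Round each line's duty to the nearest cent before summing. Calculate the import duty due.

Line 1 (47.54, Ravena, 2,830 units, ¥163,828.70):
Base rate for 47.54 is 24%.
The additional-duty order on 47.54 targets Karador, not Ravena; it does not apply.
Duty = ¥163,828.70 × 24% = ¥39,318.89.
Line 2 (74.65, Tyria, 1,614 m², ¥354,240.72):
Base rate for 74.65 is ¥7.09/m².
Origin Tyria qualifies under the Casar–Tyria agreement and 74.65 is covered: preferential rate Free applies instead.
The additional-duty order on 74.65 targets Karador, not Tyria; it does not apply.
Duty = ¥354,240.72 × 0% = ¥0.00.
Total = ¥39,318.89 + ¥0.00 = ¥39,318.89.

¥39,318.89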